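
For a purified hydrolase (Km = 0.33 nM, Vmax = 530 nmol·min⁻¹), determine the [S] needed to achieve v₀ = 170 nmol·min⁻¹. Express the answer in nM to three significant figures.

The required fractional saturation is v/Vmax = 170/530 = 0.3208.
Then [S]/(Km+[S]) = 0.3208 ⇒ [S] = 0.33 × 0.3208/(1 − 0.3208) = 0.156 nM.

0.156 nM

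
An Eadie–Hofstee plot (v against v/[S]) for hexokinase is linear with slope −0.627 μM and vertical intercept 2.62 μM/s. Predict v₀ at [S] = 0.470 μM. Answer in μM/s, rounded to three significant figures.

In the Eadie–Hofstee form v = Vmax − Km·(v/[S]), the slope is −Km and the intercept is Vmax, so Km = 0.627 μM and Vmax = 2.62 μM/s.
v = 2.62 × 0.470/(0.627 + 0.470) = 1.12 μM/s.

1.12 μM/s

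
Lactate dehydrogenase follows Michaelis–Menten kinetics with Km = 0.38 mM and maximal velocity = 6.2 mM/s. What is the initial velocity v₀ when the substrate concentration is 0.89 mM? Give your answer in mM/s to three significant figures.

v = Vmax·[S]/(Km + [S]) = 6.2 × 0.89 / (0.38 + 0.89)
  = 5.518 / 1.270 = 4.34 mM/s.

4.34 mM/s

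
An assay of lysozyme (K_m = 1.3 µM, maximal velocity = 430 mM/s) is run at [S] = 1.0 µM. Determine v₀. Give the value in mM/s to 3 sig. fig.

187 mM/s

v = Vmax·[S]/(Km + [S]) = 430 × 1.0 / (1.3 + 1.0)
  = 430.0 / 2.300 = 187 mM/s.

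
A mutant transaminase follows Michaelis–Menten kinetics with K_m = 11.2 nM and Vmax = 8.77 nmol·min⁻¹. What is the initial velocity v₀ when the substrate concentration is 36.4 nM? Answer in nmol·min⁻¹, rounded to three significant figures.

6.71 nmol·min⁻¹

[S]/(Km+[S]) = 36.4/47.60 = 0.7647, the fractional saturation.
v = 0.7647 × Vmax = 0.7647 × 8.77 = 6.71 nmol·min⁻¹.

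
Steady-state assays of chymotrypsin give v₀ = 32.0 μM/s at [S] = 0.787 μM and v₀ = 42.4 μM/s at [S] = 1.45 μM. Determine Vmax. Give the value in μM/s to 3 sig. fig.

In reciprocal form, 1/v = (Km/Vmax)·(1/[S]) + 1/Vmax. The two points give (1/[S], 1/v) = (1.271, 0.03125) and (0.6897, 0.02358).
Slope = (0.03125 − 0.02358)/(1.271 − 0.6897) = 0.01319; intercept = 0.03125 − 0.01319×1.271 = 0.01449.
Vmax = 1/intercept = 69.0 μM/s; Km = slope × Vmax = 0.01319 × 69.0 = 0.911 μM.

69.0 μM/s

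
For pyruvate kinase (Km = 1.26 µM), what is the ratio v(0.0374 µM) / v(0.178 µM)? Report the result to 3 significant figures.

0.233

Since Vmax cancels, v₂/v₁ = [S]₂(Km+[S]₁) / [S]₁(Km+[S]₂).
= 0.0374×(1.26+0.178) / (0.178×(1.26+0.0374)) = 0.05378/0.2309 = 0.233.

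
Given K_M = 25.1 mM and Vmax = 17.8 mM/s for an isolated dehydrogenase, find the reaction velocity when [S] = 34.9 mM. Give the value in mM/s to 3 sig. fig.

[S]/(Km+[S]) = 34.9/60.00 = 0.5817, the fractional saturation.
v = 0.5817 × Vmax = 0.5817 × 17.8 = 10.4 mM/s.

10.4 mM/s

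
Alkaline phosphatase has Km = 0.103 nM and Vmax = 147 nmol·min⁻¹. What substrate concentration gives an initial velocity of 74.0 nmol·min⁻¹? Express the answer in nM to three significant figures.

Rearranging v = Vmax[S]/(Km+[S]) gives [S] = Km·v/(Vmax − v).
[S] = 0.103 × 74.0 / (147 − 74.0) = 7.622/73.00 = 0.104 nM.

0.104 nM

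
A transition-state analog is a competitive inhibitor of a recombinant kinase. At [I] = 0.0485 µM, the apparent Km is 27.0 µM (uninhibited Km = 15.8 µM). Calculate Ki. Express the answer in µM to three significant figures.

0.0684 µM

Competitive: Km,app = α·Km with α = 1 + [I]/Ki.
α = Km,app/Km = 27.0/15.8 = 1.709.
Since α = 1 + [I]/Ki, [I]/Ki = 1.709 − 1 = 0.7089 and Ki = 0.0485/0.7089 = 0.0684 µM.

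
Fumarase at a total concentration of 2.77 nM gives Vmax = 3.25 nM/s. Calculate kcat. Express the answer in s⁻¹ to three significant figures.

1.17 s⁻¹

kcat = Vmax/[E]total = 3.25 nM/s / 2.77 nM = 1.17 s⁻¹.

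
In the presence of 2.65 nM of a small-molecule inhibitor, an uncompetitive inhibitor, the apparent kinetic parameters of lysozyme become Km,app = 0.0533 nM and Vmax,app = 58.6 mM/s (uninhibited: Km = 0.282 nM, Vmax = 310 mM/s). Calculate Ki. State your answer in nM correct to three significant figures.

0.618 nM

Uncompetitive: Vmax,app = Vmax/α (and Km,app = Km/α) with α = 1 + [I]/Ki.
α = Vmax/Vmax,app = 310/58.6 = 5.290.
Ki = [I]/(α − 1) = 2.65/4.290 = 0.618 nM.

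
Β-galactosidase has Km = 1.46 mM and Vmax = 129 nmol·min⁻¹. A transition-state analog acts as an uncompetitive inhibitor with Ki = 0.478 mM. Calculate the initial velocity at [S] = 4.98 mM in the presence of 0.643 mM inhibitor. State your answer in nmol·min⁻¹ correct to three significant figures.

48.9 nmol·min⁻¹

With α = 1 + [I]/Ki = 1 + 0.643/0.478 = 2.345, the uncompetitive rate law is v = (Vmax/α)·[S] / (Km/α + [S]).
v = (129/2.345)×4.98 / (1.46/2.345 + 4.98) = 273.9/5.603 = 48.9 nmol·min⁻¹.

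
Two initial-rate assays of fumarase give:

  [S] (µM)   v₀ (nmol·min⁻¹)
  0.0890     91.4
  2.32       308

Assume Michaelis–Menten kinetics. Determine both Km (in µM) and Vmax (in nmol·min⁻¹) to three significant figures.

In reciprocal form, 1/v = (Km/Vmax)·(1/[S]) + 1/Vmax. The two points give (1/[S], 1/v) = (11.24, 0.01094) and (0.4310, 0.003247).
Slope = (0.01094 − 0.003247)/(11.24 − 0.4310) = 0.0007121; intercept = 0.01094 − 0.0007121×11.24 = 0.002940.
Vmax = 1/intercept = 340 nmol·min⁻¹; Km = slope × Vmax = 0.0007121 × 340 = 0.242 µM.

Km = 0.242 µM; Vmax = 340 nmol·min⁻¹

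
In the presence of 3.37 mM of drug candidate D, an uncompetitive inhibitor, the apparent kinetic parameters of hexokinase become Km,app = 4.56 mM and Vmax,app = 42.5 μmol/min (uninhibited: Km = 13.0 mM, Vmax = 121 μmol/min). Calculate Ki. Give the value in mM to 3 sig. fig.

Uncompetitive: Vmax,app = Vmax/α (and Km,app = Km/α) with α = 1 + [I]/Ki.
α = Vmax/Vmax,app = 121/42.5 = 2.847.
Ki = [I]/(α − 1) = 3.37/1.847 = 1.82 mM.

1.82 mM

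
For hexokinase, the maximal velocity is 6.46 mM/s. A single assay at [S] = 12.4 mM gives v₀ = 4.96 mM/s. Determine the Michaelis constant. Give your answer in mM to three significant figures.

v/Vmax = 4.96/6.46 = 0.7678 = [S]/(Km+[S]).
So Km + [S] = [S]/0.7678 = 16.15 mM, giving Km = 16.15 − 12.4 = 3.75 mM.

3.75 mM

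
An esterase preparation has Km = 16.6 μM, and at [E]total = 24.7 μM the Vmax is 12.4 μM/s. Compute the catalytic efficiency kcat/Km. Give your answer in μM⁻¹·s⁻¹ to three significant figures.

kcat = Vmax/[E]total = 12.4/24.7 = 0.502 s⁻¹.
kcat/Km = 0.502/16.6 = 0.0302 μM⁻¹·s⁻¹.

0.0302 μM⁻¹·s⁻¹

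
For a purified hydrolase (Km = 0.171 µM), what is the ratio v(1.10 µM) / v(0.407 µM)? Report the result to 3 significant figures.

Since Vmax cancels, v₂/v₁ = [S]₂(Km+[S]₁) / [S]₁(Km+[S]₂).
= 1.10×(0.171+0.407) / (0.407×(0.171+1.10)) = 0.6358/0.5173 = 1.23.

1.23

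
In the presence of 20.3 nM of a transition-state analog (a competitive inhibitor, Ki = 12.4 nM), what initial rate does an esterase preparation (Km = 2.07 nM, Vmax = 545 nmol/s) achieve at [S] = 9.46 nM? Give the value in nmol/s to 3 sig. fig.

α = 1 + [I]/Ki = 1 + 20.3/12.4 = 2.637.
For a competitive inhibitor, Vmax is unchanged and the apparent Km becomes α·Km: Km,app = 5.46 nM, Vmax,app = 545 nmol/s.
v = Vmax,app·[S]/(Km,app + [S]) = 545 × 9.46/(5.46 + 9.46) = 346 nmol/s.

346 nmol/s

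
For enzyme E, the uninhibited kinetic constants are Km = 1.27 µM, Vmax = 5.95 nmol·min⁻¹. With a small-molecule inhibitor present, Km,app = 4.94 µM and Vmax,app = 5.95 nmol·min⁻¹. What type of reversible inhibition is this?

Km increases (1.27 → 4.94 µM) while Vmax is unchanged — the hallmark of competitive inhibition.

competitive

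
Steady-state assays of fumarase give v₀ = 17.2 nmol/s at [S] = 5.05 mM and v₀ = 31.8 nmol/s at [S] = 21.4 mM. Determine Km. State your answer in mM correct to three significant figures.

7.60 mM

From v = Vmax[S]/(Km+[S]), each point gives Vmax = v(Km+[S])/[S].
Equating: 17.2(Km+5.05)/5.05 = 31.8(Km+21.4)/21.4.
3.406·Km + 17.2 = 1.486·Km + 31.8, so (3.406 − 1.486)·Km = 31.8 − 17.2.
Km = 14.60/1.920 = 7.60 mM; then Vmax = 17.2(7.60+5.05)/5.05 = 43.1 nmol/s.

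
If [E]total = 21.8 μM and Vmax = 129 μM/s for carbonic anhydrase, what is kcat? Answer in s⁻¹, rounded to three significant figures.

5.92 s⁻¹

kcat = Vmax/[E]total = 129 μM/s / 21.8 μM = 5.92 s⁻¹.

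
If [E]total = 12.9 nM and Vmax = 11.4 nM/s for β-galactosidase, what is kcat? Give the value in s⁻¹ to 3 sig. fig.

kcat = Vmax/[E]total = 11.4 nM/s / 12.9 nM = 0.884 s⁻¹.

0.884 s⁻¹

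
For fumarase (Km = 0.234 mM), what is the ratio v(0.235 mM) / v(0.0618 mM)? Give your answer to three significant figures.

2.40

Since Vmax cancels, v₂/v₁ = [S]₂(Km+[S]₁) / [S]₁(Km+[S]₂).
= 0.235×(0.234+0.0618) / (0.0618×(0.234+0.235)) = 0.06951/0.02898 = 2.40.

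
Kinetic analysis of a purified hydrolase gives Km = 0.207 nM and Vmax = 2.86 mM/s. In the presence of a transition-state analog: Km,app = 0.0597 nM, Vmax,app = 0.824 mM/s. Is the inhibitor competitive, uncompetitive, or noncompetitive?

uncompetitive

Both Km and Vmax decrease by the same factor (~3.47-fold) — characteristic of uncompetitive inhibition.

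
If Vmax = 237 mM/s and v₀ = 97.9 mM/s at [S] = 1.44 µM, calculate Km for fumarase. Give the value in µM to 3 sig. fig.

2.05 µM

From v = Vmax[S]/(Km+[S]), Km = [S](Vmax − v)/v.
Km = 1.44 × (237 − 97.9) / 97.9 = 200.3/97.9 = 2.05 µM.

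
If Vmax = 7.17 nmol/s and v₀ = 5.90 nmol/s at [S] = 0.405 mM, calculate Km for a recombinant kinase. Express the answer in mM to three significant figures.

v/Vmax = 5.90/7.17 = 0.8229 = [S]/(Km+[S]).
So Km + [S] = [S]/0.8229 = 0.4922 mM, giving Km = 0.4922 − 0.405 = 0.0872 mM.

0.0872 mM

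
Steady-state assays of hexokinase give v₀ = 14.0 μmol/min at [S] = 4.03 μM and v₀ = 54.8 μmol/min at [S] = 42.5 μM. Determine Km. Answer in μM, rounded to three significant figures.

18.7 μM

From v = Vmax[S]/(Km+[S]), each point gives Vmax = v(Km+[S])/[S].
Equating: 14.0(Km+4.03)/4.03 = 54.8(Km+42.5)/42.5.
3.474·Km + 14.0 = 1.289·Km + 54.8, so (3.474 − 1.289)·Km = 54.8 − 14.0.
Km = 40.80/2.185 = 18.7 μM; then Vmax = 14.0(18.7+4.03)/4.03 = 78.9 μmol/min.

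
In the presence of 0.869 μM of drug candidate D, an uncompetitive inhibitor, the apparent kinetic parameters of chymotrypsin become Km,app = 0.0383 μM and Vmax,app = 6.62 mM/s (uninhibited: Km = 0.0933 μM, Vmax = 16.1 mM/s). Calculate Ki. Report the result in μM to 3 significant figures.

0.607 μM

Uncompetitive: Vmax,app = Vmax/α (and Km,app = Km/α) with α = 1 + [I]/Ki.
α = Vmax/Vmax,app = 16.1/6.62 = 2.432.
Ki = [I]/(α − 1) = 0.869/1.432 = 0.607 μM.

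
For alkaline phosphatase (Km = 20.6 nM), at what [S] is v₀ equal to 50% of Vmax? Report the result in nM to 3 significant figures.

v/Vmax = [S]/(Km+[S]) = 0.5, so [S] = Km·0.5/(1 − 0.5) = 20.6 × 1.000.
[S] = 20.6 nM.

20.6 nM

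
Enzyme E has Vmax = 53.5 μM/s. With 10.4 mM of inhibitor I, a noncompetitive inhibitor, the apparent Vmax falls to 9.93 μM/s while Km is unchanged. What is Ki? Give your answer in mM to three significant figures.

2.37 mM

Noncompetitive: Vmax,app = Vmax/α with α = 1 + [I]/Ki.
α = Vmax/Vmax,app = 53.5/9.93 = 5.388.
Ki = [I]/(α − 1) = 10.4/4.388 = 2.37 mM.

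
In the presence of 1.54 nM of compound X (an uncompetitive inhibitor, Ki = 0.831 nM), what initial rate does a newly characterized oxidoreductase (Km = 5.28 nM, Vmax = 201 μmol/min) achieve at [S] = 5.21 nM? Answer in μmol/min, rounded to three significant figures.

52.0 μmol/min

With α = 1 + [I]/Ki = 1 + 1.54/0.831 = 2.853, the uncompetitive rate law is v = (Vmax/α)·[S] / (Km/α + [S]).
v = (201/2.853)×5.21 / (5.28/2.853 + 5.21) = 367.0/7.061 = 52.0 μmol/min.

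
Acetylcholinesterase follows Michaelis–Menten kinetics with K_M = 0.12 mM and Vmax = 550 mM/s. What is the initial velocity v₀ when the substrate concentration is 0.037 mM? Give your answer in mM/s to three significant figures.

130 mM/s

[S]/(Km+[S]) = 0.037/0.1570 = 0.2357, the fractional saturation.
v = 0.2357 × Vmax = 0.2357 × 550 = 130 mM/s.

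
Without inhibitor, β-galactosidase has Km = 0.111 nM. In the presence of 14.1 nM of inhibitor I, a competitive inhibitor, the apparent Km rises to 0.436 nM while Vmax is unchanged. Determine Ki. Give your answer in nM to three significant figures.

4.82 nM

Competitive: Km,app = α·Km with α = 1 + [I]/Ki.
α = Km,app/Km = 0.436/0.111 = 3.928.
Ki = [I]/(α − 1) = 14.1/2.928 = 4.82 nM.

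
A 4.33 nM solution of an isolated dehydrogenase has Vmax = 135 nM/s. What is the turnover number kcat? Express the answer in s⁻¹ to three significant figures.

31.2 s⁻¹

kcat = Vmax/[E]total = 135 nM/s / 4.33 nM = 31.2 s⁻¹.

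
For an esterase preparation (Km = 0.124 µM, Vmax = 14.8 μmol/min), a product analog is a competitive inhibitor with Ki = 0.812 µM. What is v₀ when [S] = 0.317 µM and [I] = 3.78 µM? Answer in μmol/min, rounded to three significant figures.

4.61 μmol/min

α = 1 + [I]/Ki = 1 + 3.78/0.812 = 5.655.
For a competitive inhibitor, Vmax is unchanged and the apparent Km becomes α·Km: Km,app = 0.701 µM, Vmax,app = 14.8 μmol/min.
v = Vmax,app·[S]/(Km,app + [S]) = 14.8 × 0.317/(0.701 + 0.317) = 4.61 μmol/min.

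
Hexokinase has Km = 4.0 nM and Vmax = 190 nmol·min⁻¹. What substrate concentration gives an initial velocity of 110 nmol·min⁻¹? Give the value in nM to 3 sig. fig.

Rearranging v = Vmax[S]/(Km+[S]) gives [S] = Km·v/(Vmax − v).
[S] = 4.0 × 110 / (190 − 110) = 440.0/80.00 = 5.50 nM.

5.50 nM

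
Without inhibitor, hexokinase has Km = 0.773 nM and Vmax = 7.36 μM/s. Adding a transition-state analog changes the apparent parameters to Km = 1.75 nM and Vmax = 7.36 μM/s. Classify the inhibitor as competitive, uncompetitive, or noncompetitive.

Km increases (0.773 → 1.75 nM) while Vmax is unchanged — the hallmark of competitive inhibition.

competitive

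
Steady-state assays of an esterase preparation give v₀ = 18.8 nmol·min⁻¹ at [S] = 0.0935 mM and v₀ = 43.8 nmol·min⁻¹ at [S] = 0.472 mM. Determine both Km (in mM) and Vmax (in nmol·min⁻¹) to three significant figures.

In reciprocal form, 1/v = (Km/Vmax)·(1/[S]) + 1/Vmax. The two points give (1/[S], 1/v) = (10.70, 0.05319) and (2.119, 0.02283).
Slope = (0.05319 − 0.02283)/(10.70 − 2.119) = 0.003540; intercept = 0.05319 − 0.003540×10.70 = 0.01533.
Vmax = 1/intercept = 65.2 nmol·min⁻¹; Km = slope × Vmax = 0.003540 × 65.2 = 0.231 mM.

Km = 0.231 mM; Vmax = 65.2 nmol·min⁻¹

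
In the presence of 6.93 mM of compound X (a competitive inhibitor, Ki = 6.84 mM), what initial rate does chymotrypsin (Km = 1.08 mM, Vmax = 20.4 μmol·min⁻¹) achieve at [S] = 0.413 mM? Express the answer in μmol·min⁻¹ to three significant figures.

3.26 μmol·min⁻¹

With α = 1 + [I]/Ki = 1 + 6.93/6.84 = 2.013, the competitive rate law is v = Vmax[S] / (αKm + [S]).
v = 20.4×0.413 / (2.013×1.08 + 0.413) = 8.425/2.587 = 3.26 μmol·min⁻¹.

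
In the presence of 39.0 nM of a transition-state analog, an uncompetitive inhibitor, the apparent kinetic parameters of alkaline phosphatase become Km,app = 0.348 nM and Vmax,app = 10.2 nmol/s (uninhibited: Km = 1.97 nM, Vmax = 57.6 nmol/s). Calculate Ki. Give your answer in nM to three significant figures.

Uncompetitive: Vmax,app = Vmax/α (and Km,app = Km/α) with α = 1 + [I]/Ki.
α = Vmax/Vmax,app = 57.6/10.2 = 5.647.
Since α = 1 + [I]/Ki, [I]/Ki = 5.647 − 1 = 4.647 and Ki = 39.0/4.647 = 8.39 nM.

8.39 nM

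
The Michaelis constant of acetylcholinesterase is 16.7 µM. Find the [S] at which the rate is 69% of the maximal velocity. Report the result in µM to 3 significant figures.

v/Vmax = [S]/(Km+[S]) = 0.69, so [S] = Km·0.69/(1 − 0.69) = 16.7 × 2.226.
[S] = 37.2 µM.

37.2 µM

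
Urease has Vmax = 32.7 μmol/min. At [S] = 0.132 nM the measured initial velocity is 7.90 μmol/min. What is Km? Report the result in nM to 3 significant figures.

0.414 nM

v/Vmax = 7.90/32.7 = 0.2416 = [S]/(Km+[S]).
So Km + [S] = [S]/0.2416 = 0.5464 nM, giving Km = 0.5464 − 0.132 = 0.414 nM.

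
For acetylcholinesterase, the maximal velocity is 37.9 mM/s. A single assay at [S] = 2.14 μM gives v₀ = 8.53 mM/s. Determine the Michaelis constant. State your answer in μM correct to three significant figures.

7.37 μM

v/Vmax = 8.53/37.9 = 0.2251 = [S]/(Km+[S]).
So Km + [S] = [S]/0.2251 = 9.508 μM, giving Km = 9.508 − 2.14 = 7.37 μM.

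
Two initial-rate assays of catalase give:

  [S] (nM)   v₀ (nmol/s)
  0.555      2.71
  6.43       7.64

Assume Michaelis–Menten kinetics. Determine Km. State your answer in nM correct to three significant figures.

From v = Vmax[S]/(Km+[S]), each point gives Vmax = v(Km+[S])/[S].
Equating: 2.71(Km+0.555)/0.555 = 7.64(Km+6.43)/6.43.
4.883·Km + 2.71 = 1.188·Km + 7.64, so (4.883 − 1.188)·Km = 7.64 − 2.71.
Km = 4.930/3.695 = 1.33 nM; then Vmax = 2.71(1.33+0.555)/0.555 = 9.23 nmol/s.

1.33 nM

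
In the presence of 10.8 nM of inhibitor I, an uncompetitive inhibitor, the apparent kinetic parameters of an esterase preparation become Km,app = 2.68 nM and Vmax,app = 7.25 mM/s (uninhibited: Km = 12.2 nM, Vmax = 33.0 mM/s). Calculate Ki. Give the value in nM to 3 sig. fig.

Uncompetitive: Vmax,app = Vmax/α (and Km,app = Km/α) with α = 1 + [I]/Ki.
α = Vmax/Vmax,app = 33.0/7.25 = 4.552.
Ki = [I]/(α − 1) = 10.8/3.552 = 3.04 nM.

3.04 nM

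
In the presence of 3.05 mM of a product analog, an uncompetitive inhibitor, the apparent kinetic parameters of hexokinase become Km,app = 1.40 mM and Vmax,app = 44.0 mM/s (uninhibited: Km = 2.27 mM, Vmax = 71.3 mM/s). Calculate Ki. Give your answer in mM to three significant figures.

Uncompetitive: Vmax,app = Vmax/α (and Km,app = Km/α) with α = 1 + [I]/Ki.
α = Vmax/Vmax,app = 71.3/44.0 = 1.620.
Ki = [I]/(α − 1) = 3.05/0.6205 = 4.92 mM.

4.92 mM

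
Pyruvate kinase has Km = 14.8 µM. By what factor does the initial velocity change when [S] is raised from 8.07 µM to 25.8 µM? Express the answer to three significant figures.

Since Vmax cancels, v₂/v₁ = [S]₂(Km+[S]₁) / [S]₁(Km+[S]₂).
= 25.8×(14.8+8.07) / (8.07×(14.8+25.8)) = 590.0/327.6 = 1.80.

1.80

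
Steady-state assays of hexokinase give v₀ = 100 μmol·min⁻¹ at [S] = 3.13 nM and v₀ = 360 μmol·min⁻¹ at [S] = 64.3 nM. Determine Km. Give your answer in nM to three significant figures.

9.87 nM

From v = Vmax[S]/(Km+[S]), each point gives Vmax = v(Km+[S])/[S].
Equating: 100(Km+3.13)/3.13 = 360(Km+64.3)/64.3.
31.95·Km + 100 = 5.599·Km + 360, so (31.95 − 5.599)·Km = 360 − 100.
Km = 260.0/26.35 = 9.87 nM; then Vmax = 100(9.87+3.13)/3.13 = 415 μmol·min⁻¹.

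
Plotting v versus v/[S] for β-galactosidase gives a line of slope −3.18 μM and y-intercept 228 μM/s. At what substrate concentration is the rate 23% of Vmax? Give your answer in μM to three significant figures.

0.950 μM

The Eadie–Hofstee slope gives Km = 3.18 μM (slope = −Km).
v/Vmax = [S]/(Km+[S]) = 0.23 ⇒ [S] = Km·0.23/(1−0.23) = 3.18 × 0.2987 = 0.950 μM.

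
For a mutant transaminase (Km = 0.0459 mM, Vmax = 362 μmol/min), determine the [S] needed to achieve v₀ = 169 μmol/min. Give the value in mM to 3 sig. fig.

0.0402 mM

The required fractional saturation is v/Vmax = 169/362 = 0.4669.
Then [S]/(Km+[S]) = 0.4669 ⇒ [S] = 0.0459 × 0.4669/(1 − 0.4669) = 0.0402 mM.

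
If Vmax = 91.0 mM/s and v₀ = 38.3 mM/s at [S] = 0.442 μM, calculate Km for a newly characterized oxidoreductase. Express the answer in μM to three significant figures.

0.608 μM

From v = Vmax[S]/(Km+[S]), Km = [S](Vmax − v)/v.
Km = 0.442 × (91.0 − 38.3) / 38.3 = 23.29/38.3 = 0.608 μM.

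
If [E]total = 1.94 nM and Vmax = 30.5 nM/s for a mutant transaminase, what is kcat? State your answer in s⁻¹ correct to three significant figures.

kcat = Vmax/[E]total = 30.5 nM/s / 1.94 nM = 15.7 s⁻¹.

15.7 s⁻¹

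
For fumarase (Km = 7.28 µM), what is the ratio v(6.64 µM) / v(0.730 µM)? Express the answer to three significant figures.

5.23

The fractional saturations are [S]/(Km+[S]) = 0.730/8.010 = 0.09114 and 6.64/13.92 = 0.4770.
v₂/v₁ is just their ratio: 0.4770/0.09114 = 5.23.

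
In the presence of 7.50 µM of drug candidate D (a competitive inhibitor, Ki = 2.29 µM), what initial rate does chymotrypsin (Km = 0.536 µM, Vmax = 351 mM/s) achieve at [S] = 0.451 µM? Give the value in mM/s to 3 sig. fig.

With α = 1 + [I]/Ki = 1 + 7.50/2.29 = 4.275, the competitive rate law is v = Vmax[S] / (αKm + [S]).
v = 351×0.451 / (4.275×0.536 + 0.451) = 158.3/2.742 = 57.7 mM/s.

57.7 mM/s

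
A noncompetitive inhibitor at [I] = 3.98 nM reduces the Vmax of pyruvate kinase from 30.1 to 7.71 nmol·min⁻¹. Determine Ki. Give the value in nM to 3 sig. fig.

Noncompetitive: Vmax,app = Vmax/α with α = 1 + [I]/Ki.
α = Vmax/Vmax,app = 30.1/7.71 = 3.904.
Since α = 1 + [I]/Ki, [I]/Ki = 3.904 − 1 = 2.904 and Ki = 3.98/2.904 = 1.37 nM.

1.37 nM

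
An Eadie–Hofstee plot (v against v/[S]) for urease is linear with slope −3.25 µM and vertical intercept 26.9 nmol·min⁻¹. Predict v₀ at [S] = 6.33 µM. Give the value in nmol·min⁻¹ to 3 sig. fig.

17.8 nmol·min⁻¹

In the Eadie–Hofstee form v = Vmax − Km·(v/[S]), the slope is −Km and the intercept is Vmax, so Km = 3.25 µM and Vmax = 26.9 nmol·min⁻¹.
v = 26.9 × 6.33/(3.25 + 6.33) = 17.8 nmol·min⁻¹.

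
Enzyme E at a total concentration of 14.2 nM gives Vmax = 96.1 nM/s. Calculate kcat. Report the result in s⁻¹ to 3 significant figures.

kcat = Vmax/[E]total = 96.1 nM/s / 14.2 nM = 6.77 s⁻¹.

6.77 s⁻¹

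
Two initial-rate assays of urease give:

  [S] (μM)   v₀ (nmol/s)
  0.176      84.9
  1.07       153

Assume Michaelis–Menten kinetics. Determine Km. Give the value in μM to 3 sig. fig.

From v = Vmax[S]/(Km+[S]), each point gives Vmax = v(Km+[S])/[S].
Equating: 84.9(Km+0.176)/0.176 = 153(Km+1.07)/1.07.
482.4·Km + 84.9 = 143.0·Km + 153, so (482.4 − 143.0)·Km = 153 − 84.9.
Km = 68.10/339.4 = 0.201 μM; then Vmax = 84.9(0.201+0.176)/0.176 = 182 nmol/s.

0.201 μM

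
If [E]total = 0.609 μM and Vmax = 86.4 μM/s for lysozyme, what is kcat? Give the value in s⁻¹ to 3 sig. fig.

kcat = Vmax/[E]total = 86.4 μM/s / 0.609 μM = 142 s⁻¹.

142 s⁻¹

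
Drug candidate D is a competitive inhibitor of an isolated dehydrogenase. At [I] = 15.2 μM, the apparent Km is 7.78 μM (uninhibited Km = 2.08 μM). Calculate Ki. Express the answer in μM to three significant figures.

Competitive: Km,app = α·Km with α = 1 + [I]/Ki.
α = Km,app/Km = 7.78/2.08 = 3.740.
Ki = [I]/(α − 1) = 15.2/2.740 = 5.55 μM.

5.55 μM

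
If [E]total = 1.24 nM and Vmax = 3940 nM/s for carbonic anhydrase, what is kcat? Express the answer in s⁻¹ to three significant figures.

3180 s⁻¹

kcat = Vmax/[E]total = 3940 nM/s / 1.24 nM = 3180 s⁻¹.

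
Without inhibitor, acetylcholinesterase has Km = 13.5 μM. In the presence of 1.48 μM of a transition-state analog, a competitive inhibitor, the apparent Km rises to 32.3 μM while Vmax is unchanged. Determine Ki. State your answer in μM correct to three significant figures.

1.06 μM

Competitive: Km,app = α·Km with α = 1 + [I]/Ki.
α = Km,app/Km = 32.3/13.5 = 2.393.
Since α = 1 + [I]/Ki, [I]/Ki = 2.393 − 1 = 1.393 and Ki = 1.48/1.393 = 1.06 μM.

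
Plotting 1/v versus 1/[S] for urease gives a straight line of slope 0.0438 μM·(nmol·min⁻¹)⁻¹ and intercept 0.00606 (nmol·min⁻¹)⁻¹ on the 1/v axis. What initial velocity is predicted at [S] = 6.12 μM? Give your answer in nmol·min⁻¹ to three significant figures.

75.7 nmol·min⁻¹

The y-intercept is 1/Vmax, so Vmax = 1/0.00606 = 165 nmol·min⁻¹.
The slope is Km/Vmax, so Km = 0.0438 × 165 = 7.23 μM.
Then v = 165 × 6.12/(7.23 + 6.12) = 75.7 nmol·min⁻¹.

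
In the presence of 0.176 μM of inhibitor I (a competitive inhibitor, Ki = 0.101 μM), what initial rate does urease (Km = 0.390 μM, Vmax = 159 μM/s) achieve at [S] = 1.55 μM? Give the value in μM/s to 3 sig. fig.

With α = 1 + [I]/Ki = 1 + 0.176/0.101 = 2.743, the competitive rate law is v = Vmax[S] / (αKm + [S]).
v = 159×1.55 / (2.743×0.390 + 1.55) = 246.4/2.620 = 94.1 μM/s.

94.1 μM/s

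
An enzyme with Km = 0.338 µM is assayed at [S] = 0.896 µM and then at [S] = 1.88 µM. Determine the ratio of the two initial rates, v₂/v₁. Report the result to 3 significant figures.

1.17

Since Vmax cancels, v₂/v₁ = [S]₂(Km+[S]₁) / [S]₁(Km+[S]₂).
= 1.88×(0.338+0.896) / (0.896×(0.338+1.88)) = 2.320/1.987 = 1.17.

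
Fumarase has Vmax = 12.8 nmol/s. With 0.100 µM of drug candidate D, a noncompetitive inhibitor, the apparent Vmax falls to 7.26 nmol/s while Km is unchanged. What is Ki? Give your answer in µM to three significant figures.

Noncompetitive: Vmax,app = Vmax/α with α = 1 + [I]/Ki.
α = Vmax/Vmax,app = 12.8/7.26 = 1.763.
Ki = [I]/(α − 1) = 0.100/0.7631 = 0.131 µM.

0.131 µM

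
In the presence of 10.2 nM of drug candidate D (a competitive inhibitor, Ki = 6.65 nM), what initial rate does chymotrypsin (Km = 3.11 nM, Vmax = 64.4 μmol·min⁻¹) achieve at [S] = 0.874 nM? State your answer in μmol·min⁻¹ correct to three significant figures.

6.43 μmol·min⁻¹

With α = 1 + [I]/Ki = 1 + 10.2/6.65 = 2.534, the competitive rate law is v = Vmax[S] / (αKm + [S]).
v = 64.4×0.874 / (2.534×3.11 + 0.874) = 56.29/8.754 = 6.43 μmol·min⁻¹.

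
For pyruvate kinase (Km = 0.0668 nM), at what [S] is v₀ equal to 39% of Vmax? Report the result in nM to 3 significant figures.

v/Vmax = [S]/(Km+[S]) = 0.39, so [S] = Km·0.39/(1 − 0.39) = 0.0668 × 0.6393.
[S] = 0.0427 nM.

0.0427 nM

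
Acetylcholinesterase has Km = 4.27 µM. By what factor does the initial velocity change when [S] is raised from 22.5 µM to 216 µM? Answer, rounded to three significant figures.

1.17

Since Vmax cancels, v₂/v₁ = [S]₂(Km+[S]₁) / [S]₁(Km+[S]₂).
= 216×(4.27+22.5) / (22.5×(4.27+216)) = 5782/4956 = 1.17.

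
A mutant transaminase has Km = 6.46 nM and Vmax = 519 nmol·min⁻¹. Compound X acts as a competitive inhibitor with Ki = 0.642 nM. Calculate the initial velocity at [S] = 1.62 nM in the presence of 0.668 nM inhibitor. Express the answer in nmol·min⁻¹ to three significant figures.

56.8 nmol·min⁻¹

α = 1 + [I]/Ki = 1 + 0.668/0.642 = 2.040.
For a competitive inhibitor, Vmax is unchanged and the apparent Km becomes α·Km: Km,app = 13.2 nM, Vmax,app = 519 nmol·min⁻¹.
v = Vmax,app·[S]/(Km,app + [S]) = 519 × 1.62/(13.2 + 1.62) = 56.8 nmol·min⁻¹.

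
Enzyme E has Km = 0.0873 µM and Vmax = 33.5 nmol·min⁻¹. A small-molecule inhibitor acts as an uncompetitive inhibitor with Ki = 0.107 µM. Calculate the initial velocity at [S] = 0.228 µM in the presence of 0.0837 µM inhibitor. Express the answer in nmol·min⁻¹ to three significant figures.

15.5 nmol·min⁻¹

α = 1 + [I]/Ki = 1 + 0.0837/0.107 = 1.782.
For an uncompetitive inhibitor, both parameters are divided by α, giving Vmax/α and Km/α: Km,app = 0.0490 µM, Vmax,app = 18.8 nmol·min⁻¹.
v = Vmax,app·[S]/(Km,app + [S]) = 18.8 × 0.228/(0.0490 + 0.228) = 15.5 nmol·min⁻¹.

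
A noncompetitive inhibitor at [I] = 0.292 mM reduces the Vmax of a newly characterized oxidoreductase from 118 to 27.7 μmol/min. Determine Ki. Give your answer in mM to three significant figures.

0.0896 mM

Noncompetitive: Vmax,app = Vmax/α with α = 1 + [I]/Ki.
α = Vmax/Vmax,app = 118/27.7 = 4.260.
Since α = 1 + [I]/Ki, [I]/Ki = 4.260 − 1 = 3.260 and Ki = 0.292/3.260 = 0.0896 mM.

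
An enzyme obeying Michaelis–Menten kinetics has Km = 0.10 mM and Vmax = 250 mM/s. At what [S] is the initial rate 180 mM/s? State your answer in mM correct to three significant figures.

0.257 mM

The required fractional saturation is v/Vmax = 180/250 = 0.7200.
Then [S]/(Km+[S]) = 0.7200 ⇒ [S] = 0.10 × 0.7200/(1 − 0.7200) = 0.257 mM.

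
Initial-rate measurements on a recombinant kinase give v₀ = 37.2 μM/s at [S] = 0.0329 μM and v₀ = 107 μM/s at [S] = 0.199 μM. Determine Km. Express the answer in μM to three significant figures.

0.118 μM

In reciprocal form, 1/v = (Km/Vmax)·(1/[S]) + 1/Vmax. The two points give (1/[S], 1/v) = (30.40, 0.02688) and (5.025, 0.009346).
Slope = (0.02688 − 0.009346)/(30.40 − 5.025) = 0.0006912; intercept = 0.02688 − 0.0006912×30.40 = 0.005872.
Vmax = 1/intercept = 170 μM/s; Km = slope × Vmax = 0.0006912 × 170 = 0.118 μM.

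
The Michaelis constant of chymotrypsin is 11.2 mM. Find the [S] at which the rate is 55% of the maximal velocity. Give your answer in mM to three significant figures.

v/Vmax = [S]/(Km+[S]) = 0.55, so [S] = Km·0.55/(1 − 0.55) = 11.2 × 1.222.
[S] = 13.7 mM.

13.7 mM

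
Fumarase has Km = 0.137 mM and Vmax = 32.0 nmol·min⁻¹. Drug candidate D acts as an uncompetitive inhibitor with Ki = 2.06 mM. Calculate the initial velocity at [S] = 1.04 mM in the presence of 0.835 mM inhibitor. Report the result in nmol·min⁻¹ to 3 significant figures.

With α = 1 + [I]/Ki = 1 + 0.835/2.06 = 1.405, the uncompetitive rate law is v = (Vmax/α)·[S] / (Km/α + [S]).
v = (32.0/1.405)×1.04 / (0.137/1.405 + 1.04) = 23.68/1.137 = 20.8 nmol·min⁻¹.

20.8 nmol·min⁻¹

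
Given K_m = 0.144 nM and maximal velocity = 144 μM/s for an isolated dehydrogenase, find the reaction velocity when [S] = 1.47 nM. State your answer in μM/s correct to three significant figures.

[S]/(Km+[S]) = 1.47/1.614 = 0.9108, the fractional saturation.
v = 0.9108 × Vmax = 0.9108 × 144 = 131 μM/s.

131 μM/s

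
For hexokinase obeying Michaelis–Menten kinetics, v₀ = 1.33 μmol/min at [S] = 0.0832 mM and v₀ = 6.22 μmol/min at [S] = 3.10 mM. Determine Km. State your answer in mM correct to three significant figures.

From v = Vmax[S]/(Km+[S]), each point gives Vmax = v(Km+[S])/[S].
Equating: 1.33(Km+0.0832)/0.0832 = 6.22(Km+3.10)/3.10.
15.99·Km + 1.33 = 2.006·Km + 6.22, so (15.99 − 2.006)·Km = 6.22 − 1.33.
Km = 4.890/13.98 = 0.350 mM; then Vmax = 1.33(0.350+0.0832)/0.0832 = 6.92 μmol/min.

0.350 mM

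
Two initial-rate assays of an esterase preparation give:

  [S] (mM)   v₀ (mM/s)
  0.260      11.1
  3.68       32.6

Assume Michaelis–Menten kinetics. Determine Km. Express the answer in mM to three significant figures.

0.635 mM

In reciprocal form, 1/v = (Km/Vmax)·(1/[S]) + 1/Vmax. The two points give (1/[S], 1/v) = (3.846, 0.09009) and (0.2717, 0.03067).
Slope = (0.09009 − 0.03067)/(3.846 − 0.2717) = 0.01662; intercept = 0.09009 − 0.01662×3.846 = 0.02616.
Vmax = 1/intercept = 38.2 mM/s; Km = slope × Vmax = 0.01662 × 38.2 = 0.635 mM.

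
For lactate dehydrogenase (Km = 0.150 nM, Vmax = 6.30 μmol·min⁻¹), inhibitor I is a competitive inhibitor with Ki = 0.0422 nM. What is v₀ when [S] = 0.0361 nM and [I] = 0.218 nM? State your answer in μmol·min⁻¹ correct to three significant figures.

With α = 1 + [I]/Ki = 1 + 0.218/0.0422 = 6.166, the competitive rate law is v = Vmax[S] / (αKm + [S]).
v = 6.30×0.0361 / (6.166×0.150 + 0.0361) = 0.2274/0.9610 = 0.237 μmol·min⁻¹.

0.237 μmol·min⁻¹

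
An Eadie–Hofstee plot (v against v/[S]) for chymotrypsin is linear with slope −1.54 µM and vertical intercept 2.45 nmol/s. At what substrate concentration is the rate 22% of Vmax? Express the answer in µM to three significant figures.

The Eadie–Hofstee slope gives Km = 1.54 µM (slope = −Km).
v/Vmax = [S]/(Km+[S]) = 0.22 ⇒ [S] = Km·0.22/(1−0.22) = 1.54 × 0.2821 = 0.434 µM.

0.434 µM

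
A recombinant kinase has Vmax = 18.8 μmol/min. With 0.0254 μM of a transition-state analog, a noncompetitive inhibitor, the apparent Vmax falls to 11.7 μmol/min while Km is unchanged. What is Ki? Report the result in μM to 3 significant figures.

0.0419 μM

Noncompetitive: Vmax,app = Vmax/α with α = 1 + [I]/Ki.
α = Vmax/Vmax,app = 18.8/11.7 = 1.607.
Since α = 1 + [I]/Ki, [I]/Ki = 1.607 − 1 = 0.6068 and Ki = 0.0254/0.6068 = 0.0419 μM.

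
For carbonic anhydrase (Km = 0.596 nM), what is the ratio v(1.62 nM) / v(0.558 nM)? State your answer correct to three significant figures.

1.51

Since Vmax cancels, v₂/v₁ = [S]₂(Km+[S]₁) / [S]₁(Km+[S]₂).
= 1.62×(0.596+0.558) / (0.558×(0.596+1.62)) = 1.869/1.237 = 1.51.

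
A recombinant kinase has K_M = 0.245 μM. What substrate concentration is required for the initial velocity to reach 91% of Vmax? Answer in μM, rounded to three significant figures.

2.48 μM

v/Vmax = [S]/(Km+[S]) = 0.91, so [S] = Km·0.91/(1 − 0.91) = 0.245 × 10.11.
[S] = 2.48 μM.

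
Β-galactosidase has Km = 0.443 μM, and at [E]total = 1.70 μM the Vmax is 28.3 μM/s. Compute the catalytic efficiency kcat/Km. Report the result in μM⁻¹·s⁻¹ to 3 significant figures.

kcat = Vmax/[E]total = 28.3/1.70 = 16.6 s⁻¹.
kcat/Km = 16.6/0.443 = 37.6 μM⁻¹·s⁻¹.

37.6 μM⁻¹·s⁻¹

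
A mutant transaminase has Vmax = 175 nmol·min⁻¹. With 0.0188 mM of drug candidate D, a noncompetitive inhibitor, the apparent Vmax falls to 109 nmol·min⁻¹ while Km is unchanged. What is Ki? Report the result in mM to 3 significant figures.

0.0310 mM

Noncompetitive: Vmax,app = Vmax/α with α = 1 + [I]/Ki.
α = Vmax/Vmax,app = 175/109 = 1.606.
Ki = [I]/(α − 1) = 0.0188/0.6055 = 0.0310 mM.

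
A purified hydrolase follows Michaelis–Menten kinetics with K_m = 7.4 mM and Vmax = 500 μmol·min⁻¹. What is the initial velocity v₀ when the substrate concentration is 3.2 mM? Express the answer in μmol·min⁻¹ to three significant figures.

[S]/(Km+[S]) = 3.2/10.60 = 0.3019, the fractional saturation.
v = 0.3019 × Vmax = 0.3019 × 500 = 151 μmol·min⁻¹.

151 μmol·min⁻¹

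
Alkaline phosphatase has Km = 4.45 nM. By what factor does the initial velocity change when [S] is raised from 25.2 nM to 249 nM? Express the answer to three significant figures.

Since Vmax cancels, v₂/v₁ = [S]₂(Km+[S]₁) / [S]₁(Km+[S]₂).
= 249×(4.45+25.2) / (25.2×(4.45+249)) = 7383/6387 = 1.16.

1.16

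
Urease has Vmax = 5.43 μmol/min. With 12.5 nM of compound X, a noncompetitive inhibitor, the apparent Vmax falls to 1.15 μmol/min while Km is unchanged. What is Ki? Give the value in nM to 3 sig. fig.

3.36 nM

Noncompetitive: Vmax,app = Vmax/α with α = 1 + [I]/Ki.
α = Vmax/Vmax,app = 5.43/1.15 = 4.722.
Ki = [I]/(α − 1) = 12.5/3.722 = 3.36 nM.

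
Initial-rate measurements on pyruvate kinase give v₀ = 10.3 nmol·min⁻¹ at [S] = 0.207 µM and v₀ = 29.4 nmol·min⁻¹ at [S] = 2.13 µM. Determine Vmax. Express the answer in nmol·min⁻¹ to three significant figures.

36.7 nmol·min⁻¹

In reciprocal form, 1/v = (Km/Vmax)·(1/[S]) + 1/Vmax. The two points give (1/[S], 1/v) = (4.831, 0.09709) and (0.4695, 0.03401).
Slope = (0.09709 − 0.03401)/(4.831 − 0.4695) = 0.01446; intercept = 0.09709 − 0.01446×4.831 = 0.02722.
Vmax = 1/intercept = 36.7 nmol·min⁻¹; Km = slope × Vmax = 0.01446 × 36.7 = 0.531 µM.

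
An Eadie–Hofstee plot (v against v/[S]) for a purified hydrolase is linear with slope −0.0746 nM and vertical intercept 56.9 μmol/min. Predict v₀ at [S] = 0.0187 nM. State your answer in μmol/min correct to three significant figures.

In the Eadie–Hofstee form v = Vmax − Km·(v/[S]), the slope is −Km and the intercept is Vmax, so Km = 0.0746 nM and Vmax = 56.9 μmol/min.
v = 56.9 × 0.0187/(0.0746 + 0.0187) = 11.4 μmol/min.

11.4 μmol/min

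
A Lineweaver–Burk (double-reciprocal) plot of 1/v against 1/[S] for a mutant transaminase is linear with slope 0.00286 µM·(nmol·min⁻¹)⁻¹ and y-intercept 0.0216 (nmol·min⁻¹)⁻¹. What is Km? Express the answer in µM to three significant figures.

y-intercept = 1/Vmax ⇒ Vmax = 46.3 nmol·min⁻¹; slope = Km/Vmax ⇒ Km = slope × Vmax.
Km = 0.00286 × 46.3 = 0.132 µM.

0.132 µM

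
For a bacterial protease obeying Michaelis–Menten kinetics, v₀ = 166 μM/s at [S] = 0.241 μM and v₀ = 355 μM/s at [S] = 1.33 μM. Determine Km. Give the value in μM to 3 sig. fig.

From v = Vmax[S]/(Km+[S]), each point gives Vmax = v(Km+[S])/[S].
Equating: 166(Km+0.241)/0.241 = 355(Km+1.33)/1.33.
688.8·Km + 166 = 266.9·Km + 355, so (688.8 − 266.9)·Km = 355 − 166.
Km = 189.0/421.9 = 0.448 μM; then Vmax = 166(0.448+0.241)/0.241 = 475 μM/s.

0.448 μM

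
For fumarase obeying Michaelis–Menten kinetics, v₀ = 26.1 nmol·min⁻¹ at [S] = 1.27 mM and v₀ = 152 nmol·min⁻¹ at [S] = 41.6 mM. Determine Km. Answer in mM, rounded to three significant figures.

7.45 mM

In reciprocal form, 1/v = (Km/Vmax)·(1/[S]) + 1/Vmax. The two points give (1/[S], 1/v) = (0.7874, 0.03831) and (0.02404, 0.006579).
Slope = (0.03831 − 0.006579)/(0.7874 − 0.02404) = 0.04157; intercept = 0.03831 − 0.04157×0.7874 = 0.005580.
Vmax = 1/intercept = 179 nmol·min⁻¹; Km = slope × Vmax = 0.04157 × 179 = 7.45 mM.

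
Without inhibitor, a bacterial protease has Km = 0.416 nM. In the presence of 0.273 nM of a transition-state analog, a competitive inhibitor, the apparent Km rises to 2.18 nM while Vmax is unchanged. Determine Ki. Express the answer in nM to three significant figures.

Competitive: Km,app = α·Km with α = 1 + [I]/Ki.
α = Km,app/Km = 2.18/0.416 = 5.240.
Since α = 1 + [I]/Ki, [I]/Ki = 5.240 − 1 = 4.240 and Ki = 0.273/4.240 = 0.0644 nM.

0.0644 nM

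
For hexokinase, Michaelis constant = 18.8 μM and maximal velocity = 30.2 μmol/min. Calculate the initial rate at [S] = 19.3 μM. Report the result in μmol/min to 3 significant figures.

15.3 μmol/min

v = Vmax·[S]/(Km + [S]) = 30.2 × 19.3 / (18.8 + 19.3)
  = 582.9 / 38.10 = 15.3 μmol/min.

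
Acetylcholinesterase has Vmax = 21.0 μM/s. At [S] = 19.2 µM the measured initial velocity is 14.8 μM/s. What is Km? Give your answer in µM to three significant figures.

v/Vmax = 14.8/21.0 = 0.7048 = [S]/(Km+[S]).
So Km + [S] = [S]/0.7048 = 27.24 µM, giving Km = 27.24 − 19.2 = 8.04 µM.

8.04 µM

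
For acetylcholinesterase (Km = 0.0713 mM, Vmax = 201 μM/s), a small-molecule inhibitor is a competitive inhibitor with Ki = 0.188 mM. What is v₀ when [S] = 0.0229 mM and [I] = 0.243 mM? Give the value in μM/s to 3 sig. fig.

With α = 1 + [I]/Ki = 1 + 0.243/0.188 = 2.293, the competitive rate law is v = Vmax[S] / (αKm + [S]).
v = 201×0.0229 / (2.293×0.0713 + 0.0229) = 4.603/0.1864 = 24.7 μM/s.

24.7 μM/s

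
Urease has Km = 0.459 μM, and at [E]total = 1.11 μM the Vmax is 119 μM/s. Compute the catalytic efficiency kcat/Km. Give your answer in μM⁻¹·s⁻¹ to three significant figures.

kcat = Vmax/[E]total = 119/1.11 = 107 s⁻¹.
kcat/Km = 107/0.459 = 234 μM⁻¹·s⁻¹.

234 μM⁻¹·s⁻¹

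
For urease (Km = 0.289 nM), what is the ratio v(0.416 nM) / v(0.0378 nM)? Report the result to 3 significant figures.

5.10

The fractional saturations are [S]/(Km+[S]) = 0.0378/0.3268 = 0.1157 and 0.416/0.7050 = 0.5901.
v₂/v₁ is just their ratio: 0.5901/0.1157 = 5.10.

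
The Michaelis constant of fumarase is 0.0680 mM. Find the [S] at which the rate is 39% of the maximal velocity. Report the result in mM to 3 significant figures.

0.0435 mM

v/Vmax = [S]/(Km+[S]) = 0.39, so [S] = Km·0.39/(1 − 0.39) = 0.0680 × 0.6393.
[S] = 0.0435 mM.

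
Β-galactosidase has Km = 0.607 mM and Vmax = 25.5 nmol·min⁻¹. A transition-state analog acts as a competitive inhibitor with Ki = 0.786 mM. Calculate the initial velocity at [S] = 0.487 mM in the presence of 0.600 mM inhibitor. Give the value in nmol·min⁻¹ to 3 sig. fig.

7.97 nmol·min⁻¹

α = 1 + [I]/Ki = 1 + 0.600/0.786 = 1.763.
For a competitive inhibitor, Vmax is unchanged and the apparent Km becomes α·Km: Km,app = 1.07 mM, Vmax,app = 25.5 nmol·min⁻¹.
v = Vmax,app·[S]/(Km,app + [S]) = 25.5 × 0.487/(1.07 + 0.487) = 7.97 nmol·min⁻¹.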